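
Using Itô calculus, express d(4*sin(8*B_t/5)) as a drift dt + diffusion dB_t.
d(4*sin(8*B_t/5)) = (-128*sin(8*B_t/5)/25) dt + (32*cos(8*B_t/5)/5) dB_t

Itô's formula for f(B_t) gives d f(B_t) = f'(B_t) dB_t + (1/2) f''(B_t) dt. Compute derivatives of f(x) = 4*sin(8*x/5):
  f'(x)  = 32*cos(8*x/5)/5
  f''(x) = -256*sin(8*x/5)/25
Substitute x = B_t and multiply the f'' term by 1/2:
  drift     = (1/2) * (-256*sin(8*x/5)/25) evaluated at B_t = -128*sin(8*B_t/5)/25
  diffusion = (32*cos(8*x/5)/5) evaluated at B_t = 32*cos(8*B_t/5)/5
Therefore d(4*sin(8*B_t/5)) = (-128*sin(8*B_t/5)/25) dt + (32*cos(8*B_t/5)/5) dB_t.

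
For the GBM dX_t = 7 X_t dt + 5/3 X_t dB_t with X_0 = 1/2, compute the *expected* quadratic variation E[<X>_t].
E[<X>_t] = 25*exp(151*t/9)/604 - 25/604

<X>_t = int_0^t ((5/3) * X_s)^2 ds. Taking expectation inside the integral: E[<X>_t] = (5/3)^2 * int_0^t E[X_s^2] ds. For GBM, E[X_s^2] = x_0^2 * exp((2 mu + sigma^2) s). Integrating:
  E[<X>_t] = (5/3)^2 * (1/2)^2 * (exp((2*7 + (5/3)^2) t) - 1) / (2*7 + (5/3)^2)
           = (5/3)^2 * (1/2)^2 * (exp((151/9) t) - 1) / (151/9) = 25*exp(151*t/9)/604 - 25/604.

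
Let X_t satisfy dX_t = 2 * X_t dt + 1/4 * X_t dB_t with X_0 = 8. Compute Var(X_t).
Var(X_t) = 64*(exp(t/16) - 1)*exp(4*t)

For GBM dX = mu X dt + sigma X dB with X_0 = x_0, apply Itô to Y = log X: dY = (mu - sigma^2/2) dt + sigma dB, so Y_t = log(x_0) + (mu - sigma^2/2) t + sigma B_t and hence X_t = x_0 * exp((mu - sigma^2/2) t + sigma B_t).
With mu = 2, sigma = 1/4, x_0 = 8, this gives:
  X_t = 8 * exp((63/32) * t + (1/4) * B_t).
Since sigma*B_t ~ Normal(0, sigma^2 t), E[exp(sigma*B_t)] = exp(sigma^2 t / 2); so E[X_t] = x_0 * exp((mu - sigma^2/2) t) * exp(sigma^2 t / 2) = x_0 * exp(mu t) = 8*exp(2*t).
Var(X_t) = E[X_t^2] - (E[X_t])^2 = x_0^2 * exp(2 mu t) * (exp(sigma^2 t) - 1) = 64*(exp(t/16) - 1)*exp(4*t).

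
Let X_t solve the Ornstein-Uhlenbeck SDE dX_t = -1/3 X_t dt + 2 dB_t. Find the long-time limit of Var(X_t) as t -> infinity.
lim Var(X_t) = 6

The OU SDE dX = -theta X dt + sigma dB admits the integrating factor exp(theta t): d(exp(theta t) X_t) = sigma exp(theta t) dB_t. Integrating from 0 to t gives X_t = x_0 * exp(-theta t) + sigma * int_0^t exp(-theta (t-s)) dB_s for any initial x_0. The Itô integral has variance (by the Itô isometry) sigma^2 * int_0^t exp(-2 theta (t - s)) ds = sigma^2 * (1 - exp(-2 theta t)) / (2 theta), independent of x_0.
With theta = 1/3, sigma = 2:
  Var(X_t) = (2)^2 * (1 - exp(-2*1/3 t)) / (2 * 1/3) = 6 - 6*exp(-2*t/3).
As t -> infinity, exp(-2*1/3 t) -> 0, so the stationary variance is sigma^2 / (2 theta) = 6.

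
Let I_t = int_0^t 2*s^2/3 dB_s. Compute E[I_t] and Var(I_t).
E[I_t] = 0; Var(I_t) = 4*t^5/45

The Itô integral of a deterministic integrand f(s) has mean 0 because each increment f(s) * (B_{s+ds} - B_s) has mean 0. By the Itô isometry:
  Var( int_0^t f(s) dB_s ) = E[ (int_0^t f(s) dB_s)^2 ] = int_0^t f(s)^2 ds.
Here f(s) = 2*s^2/3, so f(s)^2 = 4*s^4/9. Integrate:
  int_0^t (4*s^4/9) ds = 4*t^5/45.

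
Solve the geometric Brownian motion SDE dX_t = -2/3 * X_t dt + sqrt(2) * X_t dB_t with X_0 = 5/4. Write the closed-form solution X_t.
X_t = 5/4 * exp((-5/3) * t + (sqrt(2)) * B_t)

For GBM dX = mu X dt + sigma X dB with X_0 = x_0, apply Itô to Y = log X: dY = (mu - sigma^2/2) dt + sigma dB, so Y_t = log(x_0) + (mu - sigma^2/2) t + sigma B_t and hence X_t = x_0 * exp((mu - sigma^2/2) t + sigma B_t).
With mu = -2/3, sigma = sqrt(2), x_0 = 5/4, this gives:
  X_t = 5/4 * exp((-5/3) * t + (sqrt(2)) * B_t).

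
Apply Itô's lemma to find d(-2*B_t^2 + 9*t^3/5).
d(-2*B_t^2 + 9*t^3/5) = (27*t^2/5 - 2) dt + (-4*B_t) dB_t

Itô's formula for f(t, x): d f(t, B_t) = (f_t + (1/2) f_xx) dt + f_x dB_t. Compute partials of f(t, x) = 9*t^3/5 - 2*x^2:
  f_t(t,x)  = 27*t^2/5
  f_x(t,x)  = -4*x
  f_xx(t,x) = -4
Assemble drift = f_t + (1/2) f_xx = 27*t^2/5 - 2 and diffusion = f_x = -4*x. Substituting x = B_t:
  d(-2*B_t^2 + 9*t^3/5) = (27*t^2/5 - 2) dt + (-4*B_t) dB_t.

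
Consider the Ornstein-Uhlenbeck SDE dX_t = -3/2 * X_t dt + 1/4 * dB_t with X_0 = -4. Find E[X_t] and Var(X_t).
E[X_t] = -4*exp(-3*t/2); Var(X_t) = 1/48 - exp(-3*t)/48

The OU SDE dX = -theta X dt + sigma dB admits the integrating factor exp(theta t): d(exp(theta t) X_t) = sigma exp(theta t) dB_t. Integrating from 0 to t:
  X_t = x_0 * exp(-theta t) + sigma * int_0^t exp(-theta (t-s)) dB_s.
The Itô integral has mean 0 and (by the Itô isometry) variance sigma^2 * int_0^t exp(-2 theta (t - s)) ds = sigma^2 * (1 - exp(-2 theta t)) / (2 theta).
With theta = 3/2, sigma = 1/4, x_0 = -4:
  E[X_t] = -4 * exp(-3/2 t) = -4*exp(-3*t/2)
  Var(X_t) = (1/4)^2 * (1 - exp(-2*3/2 t)) / (2 * 3/2) = 1/48 - exp(-3*t)/48.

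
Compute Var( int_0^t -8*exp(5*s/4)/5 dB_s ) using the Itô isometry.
Var = 128*exp(5*t/2)/125 - 128/125

The Itô integral of a deterministic integrand f(s) has mean 0 because each increment f(s) * (B_{s+ds} - B_s) has mean 0. By the Itô isometry:
  Var( int_0^t f(s) dB_s ) = E[ (int_0^t f(s) dB_s)^2 ] = int_0^t f(s)^2 ds.
Here f(s) = -8*exp(5*s/4)/5, so f(s)^2 = 64*exp(5*s/2)/25. Integrate:
  int_0^t (64*exp(5*s/2)/25) ds = 128*exp(5*t/2)/125 - 128/125.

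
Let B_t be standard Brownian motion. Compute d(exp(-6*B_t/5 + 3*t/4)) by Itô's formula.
d(exp(-6*B_t/5 + 3*t/4)) = (147*exp(-6*B_t/5 + 3*t/4)/100) dt + (-6*exp(-6*B_t/5 + 3*t/4)/5) dB_t

Itô's formula for f(t, x): d f(t, B_t) = (f_t + (1/2) f_xx) dt + f_x dB_t. Compute partials of f(t, x) = exp(3*t/4 - 6*x/5):
  f_t(t,x)  = 3*exp(3*t/4 - 6*x/5)/4
  f_x(t,x)  = -6*exp(3*t/4 - 6*x/5)/5
  f_xx(t,x) = 36*exp(3*t/4 - 6*x/5)/25
Assemble drift = f_t + (1/2) f_xx = 147*exp(3*t/4 - 6*x/5)/100 and diffusion = f_x = -6*exp(3*t/4 - 6*x/5)/5. Substituting x = B_t:
  d(exp(-6*B_t/5 + 3*t/4)) = (147*exp(-6*B_t/5 + 3*t/4)/100) dt + (-6*exp(-6*B_t/5 + 3*t/4)/5) dB_t.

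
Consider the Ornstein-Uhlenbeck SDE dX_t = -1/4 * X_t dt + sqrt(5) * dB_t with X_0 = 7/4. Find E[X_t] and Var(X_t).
E[X_t] = 7*exp(-t/4)/4; Var(X_t) = 10 - 10*exp(-t/2)

The OU SDE dX = -theta X dt + sigma dB admits the integrating factor exp(theta t): d(exp(theta t) X_t) = sigma exp(theta t) dB_t. Integrating from 0 to t:
  X_t = x_0 * exp(-theta t) + sigma * int_0^t exp(-theta (t-s)) dB_s.
The Itô integral has mean 0 and (by the Itô isometry) variance sigma^2 * int_0^t exp(-2 theta (t - s)) ds = sigma^2 * (1 - exp(-2 theta t)) / (2 theta).
With theta = 1/4, sigma = sqrt(5), x_0 = 7/4:
  E[X_t] = 7/4 * exp(-1/4 t) = 7*exp(-t/4)/4
  Var(X_t) = (sqrt(5))^2 * (1 - exp(-2*1/4 t)) / (2 * 1/4) = 10 - 10*exp(-t/2).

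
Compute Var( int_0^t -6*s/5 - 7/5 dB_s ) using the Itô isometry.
Var = t*(12*t^2 + 42*t + 49)/25

The Itô integral of a deterministic integrand f(s) has mean 0 because each increment f(s) * (B_{s+ds} - B_s) has mean 0. By the Itô isometry:
  Var( int_0^t f(s) dB_s ) = E[ (int_0^t f(s) dB_s)^2 ] = int_0^t f(s)^2 ds.
Here f(s) = -6*s/5 - 7/5, so f(s)^2 = (6*s + 7)^2/25. Integrate:
  int_0^t ((6*s + 7)^2/25) ds = t*(12*t^2 + 42*t + 49)/25.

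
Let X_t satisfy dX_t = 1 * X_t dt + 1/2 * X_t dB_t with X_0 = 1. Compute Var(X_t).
Var(X_t) = (exp(t/4) - 1)*exp(2*t)

For GBM dX = mu X dt + sigma X dB with X_0 = x_0, apply Itô to Y = log X: dY = (mu - sigma^2/2) dt + sigma dB, so Y_t = log(x_0) + (mu - sigma^2/2) t + sigma B_t and hence X_t = x_0 * exp((mu - sigma^2/2) t + sigma B_t).
With mu = 1, sigma = 1/2, x_0 = 1, this gives:
  X_t = 1 * exp((7/8) * t + (1/2) * B_t).
Since sigma*B_t ~ Normal(0, sigma^2 t), E[exp(sigma*B_t)] = exp(sigma^2 t / 2); so E[X_t] = x_0 * exp((mu - sigma^2/2) t) * exp(sigma^2 t / 2) = x_0 * exp(mu t) = exp(t).
Var(X_t) = E[X_t^2] - (E[X_t])^2 = x_0^2 * exp(2 mu t) * (exp(sigma^2 t) - 1) = (exp(t/4) - 1)*exp(2*t).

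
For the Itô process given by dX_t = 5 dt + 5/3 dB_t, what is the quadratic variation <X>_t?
<X>_t = 25*t/9

For an Itô process dX_t = a(t) dt + b(t) dB_t, the quadratic variation is <X>_t = int_0^t b(s)^2 ds (the drift term does not contribute). Here b(s) = 5/3, so
  b(s)^2 = 25/9.
Integrating from 0 to t:
  <X>_t = int_0^t (25/9) ds = 25*t/9.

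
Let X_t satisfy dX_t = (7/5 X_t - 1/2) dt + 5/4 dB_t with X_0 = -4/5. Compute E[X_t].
E[X_t] = 5/14 - 81*exp(7*t/5)/70

Taking expectations and using E[dB_t] = 0, the mean m(t) = E[X_t] satisfies the ODE m'(t) = a m(t) + b with m(0) = x_0. With a = 7/5, b = -1/2, x_0 = -4/5, the solution is
  m(t) = x_0 * exp(a t) + (b/a) * (exp(a t) - 1)
       = (-4/5) * exp((7/5) t) + ((-1/2)/(7/5)) * (exp((7/5) t) - 1)
       = 5/14 - 81*exp(7*t/5)/70.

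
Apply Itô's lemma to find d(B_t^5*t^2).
d(B_t^5*t^2) = (2*B_t^3*t*(B_t^2 + 5*t)) dt + (5*B_t^4*t^2) dB_t

Itô's formula for f(t, x): d f(t, B_t) = (f_t + (1/2) f_xx) dt + f_x dB_t. Compute partials of f(t, x) = t^2*x^5:
  f_t(t,x)  = 2*t*x^5
  f_x(t,x)  = 5*t^2*x^4
  f_xx(t,x) = 20*t^2*x^3
Assemble drift = f_t + (1/2) f_xx = 2*t*x^3*(5*t + x^2) and diffusion = f_x = 5*t^2*x^4. Substituting x = B_t:
  d(B_t^5*t^2) = (2*B_t^3*t*(B_t^2 + 5*t)) dt + (5*B_t^4*t^2) dB_t.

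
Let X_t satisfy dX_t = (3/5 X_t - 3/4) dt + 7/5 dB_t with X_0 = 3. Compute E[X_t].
E[X_t] = 7*exp(3*t/5)/4 + 5/4

Taking expectations and using E[dB_t] = 0, the mean m(t) = E[X_t] satisfies the ODE m'(t) = a m(t) + b with m(0) = x_0. With a = 3/5, b = -3/4, x_0 = 3, the solution is
  m(t) = x_0 * exp(a t) + (b/a) * (exp(a t) - 1)
       = 3 * exp((3/5) t) + ((-3/4)/(3/5)) * (exp((3/5) t) - 1)
       = 7*exp(3*t/5)/4 + 5/4.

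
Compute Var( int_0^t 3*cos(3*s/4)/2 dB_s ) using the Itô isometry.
Var = 9*t/8 + 3*sin(3*t/2)/4

The Itô integral of a deterministic integrand f(s) has mean 0 because each increment f(s) * (B_{s+ds} - B_s) has mean 0. By the Itô isometry:
  Var( int_0^t f(s) dB_s ) = E[ (int_0^t f(s) dB_s)^2 ] = int_0^t f(s)^2 ds.
Here f(s) = 3*cos(3*s/4)/2, so f(s)^2 = 9*cos(3*s/4)^2/4. Integrate:
  int_0^t (9*cos(3*s/4)^2/4) ds = 9*t/8 + 3*sin(3*t/2)/4.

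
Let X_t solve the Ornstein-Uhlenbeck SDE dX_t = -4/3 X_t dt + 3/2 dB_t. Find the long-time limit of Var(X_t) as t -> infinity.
lim Var(X_t) = 27/32

The OU SDE dX = -theta X dt + sigma dB admits the integrating factor exp(theta t): d(exp(theta t) X_t) = sigma exp(theta t) dB_t. Integrating from 0 to t gives X_t = x_0 * exp(-theta t) + sigma * int_0^t exp(-theta (t-s)) dB_s for any initial x_0. The Itô integral has variance (by the Itô isometry) sigma^2 * int_0^t exp(-2 theta (t - s)) ds = sigma^2 * (1 - exp(-2 theta t)) / (2 theta), independent of x_0.
With theta = 4/3, sigma = 3/2:
  Var(X_t) = (3/2)^2 * (1 - exp(-2*4/3 t)) / (2 * 4/3) = 27/32 - 27*exp(-8*t/3)/32.
As t -> infinity, exp(-2*4/3 t) -> 0, so the stationary variance is sigma^2 / (2 theta) = 27/32.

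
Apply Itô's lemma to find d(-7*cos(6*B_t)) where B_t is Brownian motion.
d(-7*cos(6*B_t)) = (126*cos(6*B_t)) dt + (42*sin(6*B_t)) dB_t

Itô's formula for f(B_t) gives d f(B_t) = f'(B_t) dB_t + (1/2) f''(B_t) dt. Compute derivatives of f(x) = -7*cos(6*x):
  f'(x)  = 42*sin(6*x)
  f''(x) = 252*cos(6*x)
Substitute x = B_t and multiply the f'' term by 1/2:
  drift     = (1/2) * (252*cos(6*x)) evaluated at B_t = 126*cos(6*B_t)
  diffusion = (42*sin(6*x)) evaluated at B_t = 42*sin(6*B_t)
Therefore d(-7*cos(6*B_t)) = (126*cos(6*B_t)) dt + (42*sin(6*B_t)) dB_t.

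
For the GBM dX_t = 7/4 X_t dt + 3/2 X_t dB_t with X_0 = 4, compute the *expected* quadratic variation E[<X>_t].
E[<X>_t] = 144*exp(23*t/4)/23 - 144/23

<X>_t = int_0^t ((3/2) * X_s)^2 ds. Taking expectation inside the integral: E[<X>_t] = (3/2)^2 * int_0^t E[X_s^2] ds. For GBM, E[X_s^2] = x_0^2 * exp((2 mu + sigma^2) s). Integrating:
  E[<X>_t] = (3/2)^2 * 4^2 * (exp((2*(7/4) + (3/2)^2) t) - 1) / (2*(7/4) + (3/2)^2)
           = (3/2)^2 * 4^2 * (exp((23/4) t) - 1) / (23/4) = 144*exp(23*t/4)/23 - 144/23.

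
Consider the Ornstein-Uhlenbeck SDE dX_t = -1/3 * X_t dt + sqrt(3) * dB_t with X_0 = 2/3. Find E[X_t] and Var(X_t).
E[X_t] = 2*exp(-t/3)/3; Var(X_t) = 9/2 - 9*exp(-2*t/3)/2

The OU SDE dX = -theta X dt + sigma dB admits the integrating factor exp(theta t): d(exp(theta t) X_t) = sigma exp(theta t) dB_t. Integrating from 0 to t:
  X_t = x_0 * exp(-theta t) + sigma * int_0^t exp(-theta (t-s)) dB_s.
The Itô integral has mean 0 and (by the Itô isometry) variance sigma^2 * int_0^t exp(-2 theta (t - s)) ds = sigma^2 * (1 - exp(-2 theta t)) / (2 theta).
With theta = 1/3, sigma = sqrt(3), x_0 = 2/3:
  E[X_t] = 2/3 * exp(-1/3 t) = 2*exp(-t/3)/3
  Var(X_t) = (sqrt(3))^2 * (1 - exp(-2*1/3 t)) / (2 * 1/3) = 9/2 - 9*exp(-2*t/3)/2.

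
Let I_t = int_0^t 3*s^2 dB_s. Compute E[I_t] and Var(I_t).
E[I_t] = 0; Var(I_t) = 9*t^5/5

The Itô integral of a deterministic integrand f(s) has mean 0 because each increment f(s) * (B_{s+ds} - B_s) has mean 0. By the Itô isometry:
  Var( int_0^t f(s) dB_s ) = E[ (int_0^t f(s) dB_s)^2 ] = int_0^t f(s)^2 ds.
Here f(s) = 3*s^2, so f(s)^2 = 9*s^4. Integrate:
  int_0^t (9*s^4) ds = 9*t^5/5.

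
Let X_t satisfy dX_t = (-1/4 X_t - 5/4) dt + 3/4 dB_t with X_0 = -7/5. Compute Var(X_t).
Var(X_t) = 9/8 - 9*exp(-t/2)/8

The variance V(t) = Var(X_t) satisfies V'(t) = 2 a V(t) + c^2 with V(0) = 0 (drift coefficient is linear in X, diffusion is constant). With a = -1/4, c = 3/4, the solution is
  V(t) = (c^2 / (2 a)) * (exp(2 a t) - 1)
       = ((3/4)^2 / (2*(-1/4))) * (exp((-1/2) t) - 1)
       = 9/8 - 9*exp(-t/2)/8.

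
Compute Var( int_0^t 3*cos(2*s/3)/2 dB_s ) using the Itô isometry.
Var = 9*t/8 + 27*sin(4*t/3)/32

The Itô integral of a deterministic integrand f(s) has mean 0 because each increment f(s) * (B_{s+ds} - B_s) has mean 0. By the Itô isometry:
  Var( int_0^t f(s) dB_s ) = E[ (int_0^t f(s) dB_s)^2 ] = int_0^t f(s)^2 ds.
Here f(s) = 3*cos(2*s/3)/2, so f(s)^2 = 9*cos(2*s/3)^2/4. Integrate:
  int_0^t (9*cos(2*s/3)^2/4) ds = 9*t/8 + 27*sin(4*t/3)/32.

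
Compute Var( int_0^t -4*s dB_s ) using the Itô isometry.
Var = 16*t^3/3

The Itô integral of a deterministic integrand f(s) has mean 0 because each increment f(s) * (B_{s+ds} - B_s) has mean 0. By the Itô isometry:
  Var( int_0^t f(s) dB_s ) = E[ (int_0^t f(s) dB_s)^2 ] = int_0^t f(s)^2 ds.
Here f(s) = -4*s, so f(s)^2 = 16*s^2. Integrate:
  int_0^t (16*s^2) ds = 16*t^3/3.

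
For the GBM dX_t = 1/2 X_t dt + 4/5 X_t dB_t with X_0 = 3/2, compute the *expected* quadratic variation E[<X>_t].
E[<X>_t] = 36*exp(41*t/25)/41 - 36/41

<X>_t = int_0^t ((4/5) * X_s)^2 ds. Taking expectation inside the integral: E[<X>_t] = (4/5)^2 * int_0^t E[X_s^2] ds. For GBM, E[X_s^2] = x_0^2 * exp((2 mu + sigma^2) s). Integrating:
  E[<X>_t] = (4/5)^2 * (3/2)^2 * (exp((2*(1/2) + (4/5)^2) t) - 1) / (2*(1/2) + (4/5)^2)
           = (4/5)^2 * (3/2)^2 * (exp((41/25) t) - 1) / (41/25) = 36*exp(41*t/25)/41 - 36/41.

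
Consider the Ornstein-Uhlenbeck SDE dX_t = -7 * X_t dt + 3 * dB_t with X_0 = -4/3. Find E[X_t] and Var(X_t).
E[X_t] = -4*exp(-7*t)/3; Var(X_t) = 9/14 - 9*exp(-14*t)/14

The OU SDE dX = -theta X dt + sigma dB admits the integrating factor exp(theta t): d(exp(theta t) X_t) = sigma exp(theta t) dB_t. Integrating from 0 to t:
  X_t = x_0 * exp(-theta t) + sigma * int_0^t exp(-theta (t-s)) dB_s.
The Itô integral has mean 0 and (by the Itô isometry) variance sigma^2 * int_0^t exp(-2 theta (t - s)) ds = sigma^2 * (1 - exp(-2 theta t)) / (2 theta).
With theta = 7, sigma = 3, x_0 = -4/3:
  E[X_t] = -4/3 * exp(-7 t) = -4*exp(-7*t)/3
  Var(X_t) = (3)^2 * (1 - exp(-2*7 t)) / (2 * 7) = 9/14 - 9*exp(-14*t)/14.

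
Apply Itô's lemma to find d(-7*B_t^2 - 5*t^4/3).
d(-7*B_t^2 - 5*t^4/3) = (-20*t^3/3 - 7) dt + (-14*B_t) dB_t

Itô's formula for f(t, x): d f(t, B_t) = (f_t + (1/2) f_xx) dt + f_x dB_t. Compute partials of f(t, x) = -5*t^4/3 - 7*x^2:
  f_t(t,x)  = -20*t^3/3
  f_x(t,x)  = -14*x
  f_xx(t,x) = -14
Assemble drift = f_t + (1/2) f_xx = -20*t^3/3 - 7 and diffusion = f_x = -14*x. Substituting x = B_t:
  d(-7*B_t^2 - 5*t^4/3) = (-20*t^3/3 - 7) dt + (-14*B_t) dB_t.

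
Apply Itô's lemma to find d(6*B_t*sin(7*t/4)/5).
d(6*B_t*sin(7*t/4)/5) = (21*B_t*cos(7*t/4)/10) dt + (6*sin(7*t/4)/5) dB_t

Itô's formula for f(t, x): d f(t, B_t) = (f_t + (1/2) f_xx) dt + f_x dB_t. Compute partials of f(t, x) = 6*x*sin(7*t/4)/5:
  f_t(t,x)  = 21*x*cos(7*t/4)/10
  f_x(t,x)  = 6*sin(7*t/4)/5
  f_xx(t,x) = 0
Assemble drift = f_t + (1/2) f_xx = 21*x*cos(7*t/4)/10 and diffusion = f_x = 6*sin(7*t/4)/5. Substituting x = B_t:
  d(6*B_t*sin(7*t/4)/5) = (21*B_t*cos(7*t/4)/10) dt + (6*sin(7*t/4)/5) dB_t.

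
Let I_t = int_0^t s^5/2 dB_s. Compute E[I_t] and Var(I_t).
E[I_t] = 0; Var(I_t) = t^11/44

The Itô integral of a deterministic integrand f(s) has mean 0 because each increment f(s) * (B_{s+ds} - B_s) has mean 0. By the Itô isometry:
  Var( int_0^t f(s) dB_s ) = E[ (int_0^t f(s) dB_s)^2 ] = int_0^t f(s)^2 ds.
Here f(s) = s^5/2, so f(s)^2 = s^10/4. Integrate:
  int_0^t (s^10/4) ds = t^11/44.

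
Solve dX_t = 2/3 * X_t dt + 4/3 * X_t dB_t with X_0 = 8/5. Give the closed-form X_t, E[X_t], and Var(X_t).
X_t = 8/5 * exp((-2/9) t + (4/3) B_t); E[X_t] = 8*exp(2*t/3)/5; Var(X_t) = 64*(exp(16*t/9) - 1)*exp(4*t/3)/25

For GBM dX = mu X dt + sigma X dB with X_0 = x_0, apply Itô to Y = log X: dY = (mu - sigma^2/2) dt + sigma dB, so Y_t = log(x_0) + (mu - sigma^2/2) t + sigma B_t and hence X_t = x_0 * exp((mu - sigma^2/2) t + sigma B_t).
With mu = 2/3, sigma = 4/3, x_0 = 8/5, this gives:
  X_t = 8/5 * exp((-2/9) * t + (4/3) * B_t).
Since sigma*B_t ~ Normal(0, sigma^2 t), E[exp(sigma*B_t)] = exp(sigma^2 t / 2); so E[X_t] = x_0 * exp((mu - sigma^2/2) t) * exp(sigma^2 t / 2) = x_0 * exp(mu t) = 8*exp(2*t/3)/5.
Var(X_t) = E[X_t^2] - (E[X_t])^2 = x_0^2 * exp(2 mu t) * (exp(sigma^2 t) - 1) = 64*(exp(16*t/9) - 1)*exp(4*t/3)/25.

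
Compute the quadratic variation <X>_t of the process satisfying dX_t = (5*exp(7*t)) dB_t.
<X>_t = 25*exp(14*t)/14 - 25/14

For an Itô process dX_t = a(t) dt + b(t) dB_t, the quadratic variation is <X>_t = int_0^t b(s)^2 ds (the drift term does not contribute). Here b(s) = 5*exp(7*s), so
  b(s)^2 = 25*exp(14*s).
Integrating from 0 to t:
  <X>_t = int_0^t (25*exp(14*s)) ds = 25*exp(14*t)/14 - 25/14.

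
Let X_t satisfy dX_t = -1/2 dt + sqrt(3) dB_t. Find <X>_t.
<X>_t = 3*t

For an Itô process dX_t = a(t) dt + b(t) dB_t, the quadratic variation is <X>_t = int_0^t b(s)^2 ds (the drift term does not contribute). Here b(s) = sqrt(3), so
  b(s)^2 = 3.
Integrating from 0 to t:
  <X>_t = int_0^t (3) ds = 3*t.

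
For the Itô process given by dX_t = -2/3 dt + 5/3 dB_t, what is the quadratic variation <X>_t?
<X>_t = 25*t/9

For an Itô process dX_t = a(t) dt + b(t) dB_t, the quadratic variation is <X>_t = int_0^t b(s)^2 ds (the drift term does not contribute). Here b(s) = 5/3, so
  b(s)^2 = 25/9.
Integrating from 0 to t:
  <X>_t = int_0^t (25/9) ds = 25*t/9.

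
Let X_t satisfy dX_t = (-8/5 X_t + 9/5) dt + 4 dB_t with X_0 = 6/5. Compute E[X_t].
E[X_t] = 9/8 + 3*exp(-8*t/5)/40

Taking expectations and using E[dB_t] = 0, the mean m(t) = E[X_t] satisfies the ODE m'(t) = a m(t) + b with m(0) = x_0. With a = -8/5, b = 9/5, x_0 = 6/5, the solution is
  m(t) = x_0 * exp(a t) + (b/a) * (exp(a t) - 1)
       = (6/5) * exp((-8/5) t) + ((9/5)/(-8/5)) * (exp((-8/5) t) - 1)
       = 9/8 + 3*exp(-8*t/5)/40.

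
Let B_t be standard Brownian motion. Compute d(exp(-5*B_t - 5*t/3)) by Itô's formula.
d(exp(-5*B_t - 5*t/3)) = (65*exp(-5*B_t - 5*t/3)/6) dt + (-5*exp(-5*B_t - 5*t/3)) dB_t

Itô's formula for f(t, x): d f(t, B_t) = (f_t + (1/2) f_xx) dt + f_x dB_t. Compute partials of f(t, x) = exp(-5*t/3 - 5*x):
  f_t(t,x)  = -5*exp(-5*t/3 - 5*x)/3
  f_x(t,x)  = -5*exp(-5*t/3 - 5*x)
  f_xx(t,x) = 25*exp(-5*t/3 - 5*x)
Assemble drift = f_t + (1/2) f_xx = 65*exp(-5*t/3 - 5*x)/6 and diffusion = f_x = -5*exp(-5*t/3 - 5*x). Substituting x = B_t:
  d(exp(-5*B_t - 5*t/3)) = (65*exp(-5*B_t - 5*t/3)/6) dt + (-5*exp(-5*B_t - 5*t/3)) dB_t.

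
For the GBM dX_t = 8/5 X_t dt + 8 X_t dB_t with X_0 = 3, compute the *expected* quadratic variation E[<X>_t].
E[<X>_t] = 60*exp(336*t/5)/7 - 60/7

<X>_t = int_0^t (8 * X_s)^2 ds. Taking expectation inside the integral: E[<X>_t] = 8^2 * int_0^t E[X_s^2] ds. For GBM, E[X_s^2] = x_0^2 * exp((2 mu + sigma^2) s). Integrating:
  E[<X>_t] = 8^2 * 3^2 * (exp((2*(8/5) + 8^2) t) - 1) / (2*(8/5) + 8^2)
           = 8^2 * 3^2 * (exp((336/5) t) - 1) / (336/5) = 60*exp(336*t/5)/7 - 60/7.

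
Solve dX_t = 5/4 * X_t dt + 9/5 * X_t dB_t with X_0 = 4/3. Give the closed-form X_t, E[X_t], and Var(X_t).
X_t = 4/3 * exp((-37/100) t + (9/5) B_t); E[X_t] = 4*exp(5*t/4)/3; Var(X_t) = 16*(exp(81*t/25) - 1)*exp(5*t/2)/9

For GBM dX = mu X dt + sigma X dB with X_0 = x_0, apply Itô to Y = log X: dY = (mu - sigma^2/2) dt + sigma dB, so Y_t = log(x_0) + (mu - sigma^2/2) t + sigma B_t and hence X_t = x_0 * exp((mu - sigma^2/2) t + sigma B_t).
With mu = 5/4, sigma = 9/5, x_0 = 4/3, this gives:
  X_t = 4/3 * exp((-37/100) * t + (9/5) * B_t).
Since sigma*B_t ~ Normal(0, sigma^2 t), E[exp(sigma*B_t)] = exp(sigma^2 t / 2); so E[X_t] = x_0 * exp((mu - sigma^2/2) t) * exp(sigma^2 t / 2) = x_0 * exp(mu t) = 4*exp(5*t/4)/3.
Var(X_t) = E[X_t^2] - (E[X_t])^2 = x_0^2 * exp(2 mu t) * (exp(sigma^2 t) - 1) = 16*(exp(81*t/25) - 1)*exp(5*t/2)/9.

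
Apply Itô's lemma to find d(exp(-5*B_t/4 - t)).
d(exp(-5*B_t/4 - t)) = (-7*exp(-5*B_t/4 - t)/32) dt + (-5*exp(-5*B_t/4 - t)/4) dB_t

Itô's formula for f(t, x): d f(t, B_t) = (f_t + (1/2) f_xx) dt + f_x dB_t. Compute partials of f(t, x) = exp(-t - 5*x/4):
  f_t(t,x)  = -exp(-t - 5*x/4)
  f_x(t,x)  = -5*exp(-t - 5*x/4)/4
  f_xx(t,x) = 25*exp(-t - 5*x/4)/16
Assemble drift = f_t + (1/2) f_xx = -7*exp(-t - 5*x/4)/32 and diffusion = f_x = -5*exp(-t - 5*x/4)/4. Substituting x = B_t:
  d(exp(-5*B_t/4 - t)) = (-7*exp(-5*B_t/4 - t)/32) dt + (-5*exp(-5*B_t/4 - t)/4) dB_t.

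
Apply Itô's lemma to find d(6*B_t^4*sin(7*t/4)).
d(6*B_t^4*sin(7*t/4)) = (B_t^2*(21*B_t^2*cos(7*t/4)/2 + 36*sin(7*t/4))) dt + (24*B_t^3*sin(7*t/4)) dB_t

Itô's formula for f(t, x): d f(t, B_t) = (f_t + (1/2) f_xx) dt + f_x dB_t. Compute partials of f(t, x) = 6*x^4*sin(7*t/4):
  f_t(t,x)  = 21*x^4*cos(7*t/4)/2
  f_x(t,x)  = 24*x^3*sin(7*t/4)
  f_xx(t,x) = 72*x^2*sin(7*t/4)
Assemble drift = f_t + (1/2) f_xx = x^2*(21*x^2*cos(7*t/4)/2 + 36*sin(7*t/4)) and diffusion = f_x = 24*x^3*sin(7*t/4). Substituting x = B_t:
  d(6*B_t^4*sin(7*t/4)) = (B_t^2*(21*B_t^2*cos(7*t/4)/2 + 36*sin(7*t/4))) dt + (24*B_t^3*sin(7*t/4)) dB_t.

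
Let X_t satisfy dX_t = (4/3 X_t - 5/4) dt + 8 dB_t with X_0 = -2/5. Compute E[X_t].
E[X_t] = 15/16 - 107*exp(4*t/3)/80

Taking expectations and using E[dB_t] = 0, the mean m(t) = E[X_t] satisfies the ODE m'(t) = a m(t) + b with m(0) = x_0. With a = 4/3, b = -5/4, x_0 = -2/5, the solution is
  m(t) = x_0 * exp(a t) + (b/a) * (exp(a t) - 1)
       = (-2/5) * exp((4/3) t) + ((-5/4)/(4/3)) * (exp((4/3) t) - 1)
       = 15/16 - 107*exp(4*t/3)/80.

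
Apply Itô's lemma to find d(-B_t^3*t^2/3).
d(-B_t^3*t^2/3) = (B_t*t*(-2*B_t^2 - 3*t)/3) dt + (-B_t^2*t^2) dB_t

Itô's formula for f(t, x): d f(t, B_t) = (f_t + (1/2) f_xx) dt + f_x dB_t. Compute partials of f(t, x) = -t^2*x^3/3:
  f_t(t,x)  = -2*t*x^3/3
  f_x(t,x)  = -t^2*x^2
  f_xx(t,x) = -2*t^2*x
Assemble drift = f_t + (1/2) f_xx = t*x*(-3*t - 2*x^2)/3 and diffusion = f_x = -t^2*x^2. Substituting x = B_t:
  d(-B_t^3*t^2/3) = (B_t*t*(-2*B_t^2 - 3*t)/3) dt + (-B_t^2*t^2) dB_t.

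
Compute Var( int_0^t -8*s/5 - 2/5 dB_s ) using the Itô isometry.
Var = 4*t*(16*t^2 + 12*t + 3)/75

The Itô integral of a deterministic integrand f(s) has mean 0 because each increment f(s) * (B_{s+ds} - B_s) has mean 0. By the Itô isometry:
  Var( int_0^t f(s) dB_s ) = E[ (int_0^t f(s) dB_s)^2 ] = int_0^t f(s)^2 ds.
Here f(s) = -8*s/5 - 2/5, so f(s)^2 = 4*(4*s + 1)^2/25. Integrate:
  int_0^t (4*(4*s + 1)^2/25) ds = 4*t*(16*t^2 + 12*t + 3)/75.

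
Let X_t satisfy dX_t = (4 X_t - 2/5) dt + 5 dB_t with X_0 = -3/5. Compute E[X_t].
E[X_t] = 1/10 - 7*exp(4*t)/10

Taking expectations and using E[dB_t] = 0, the mean m(t) = E[X_t] satisfies the ODE m'(t) = a m(t) + b with m(0) = x_0. With a = 4, b = -2/5, x_0 = -3/5, the solution is
  m(t) = x_0 * exp(a t) + (b/a) * (exp(a t) - 1)
       = (-3/5) * exp(4 t) + ((-2/5)/4) * (exp(4 t) - 1)
       = 1/10 - 7*exp(4*t)/10.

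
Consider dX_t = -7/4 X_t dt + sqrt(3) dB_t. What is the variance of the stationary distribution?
lim Var(X_t) = 6/7

The OU SDE dX = -theta X dt + sigma dB admits the integrating factor exp(theta t): d(exp(theta t) X_t) = sigma exp(theta t) dB_t. Integrating from 0 to t gives X_t = x_0 * exp(-theta t) + sigma * int_0^t exp(-theta (t-s)) dB_s for any initial x_0. The Itô integral has variance (by the Itô isometry) sigma^2 * int_0^t exp(-2 theta (t - s)) ds = sigma^2 * (1 - exp(-2 theta t)) / (2 theta), independent of x_0.
With theta = 7/4, sigma = sqrt(3):
  Var(X_t) = (sqrt(3))^2 * (1 - exp(-2*7/4 t)) / (2 * 7/4) = 6/7 - 6*exp(-7*t/2)/7.
As t -> infinity, exp(-2*7/4 t) -> 0, so the stationary variance is sigma^2 / (2 theta) = 6/7.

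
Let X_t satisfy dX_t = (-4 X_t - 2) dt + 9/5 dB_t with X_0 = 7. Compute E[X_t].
E[X_t] = -1/2 + 15*exp(-4*t)/2

Taking expectations and using E[dB_t] = 0, the mean m(t) = E[X_t] satisfies the ODE m'(t) = a m(t) + b with m(0) = x_0. With a = -4, b = -2, x_0 = 7, the solution is
  m(t) = x_0 * exp(a t) + (b/a) * (exp(a t) - 1)
       = 7 * exp((-4) t) + ((-2)/(-4)) * (exp((-4) t) - 1)
       = -1/2 + 15*exp(-4*t)/2.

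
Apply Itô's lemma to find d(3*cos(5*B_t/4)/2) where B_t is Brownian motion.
d(3*cos(5*B_t/4)/2) = (-75*cos(5*B_t/4)/64) dt + (-15*sin(5*B_t/4)/8) dB_t

Itô's formula for f(B_t) gives d f(B_t) = f'(B_t) dB_t + (1/2) f''(B_t) dt. Compute derivatives of f(x) = 3*cos(5*x/4)/2:
  f'(x)  = -15*sin(5*x/4)/8
  f''(x) = -75*cos(5*x/4)/32
Substitute x = B_t and multiply the f'' term by 1/2:
  drift     = (1/2) * (-75*cos(5*x/4)/32) evaluated at B_t = -75*cos(5*B_t/4)/64
  diffusion = (-15*sin(5*x/4)/8) evaluated at B_t = -15*sin(5*B_t/4)/8
Therefore d(3*cos(5*B_t/4)/2) = (-75*cos(5*B_t/4)/64) dt + (-15*sin(5*B_t/4)/8) dB_t.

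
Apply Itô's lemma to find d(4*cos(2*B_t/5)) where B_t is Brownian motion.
d(4*cos(2*B_t/5)) = (-8*cos(2*B_t/5)/25) dt + (-8*sin(2*B_t/5)/5) dB_t

Itô's formula for f(B_t) gives d f(B_t) = f'(B_t) dB_t + (1/2) f''(B_t) dt. Compute derivatives of f(x) = 4*cos(2*x/5):
  f'(x)  = -8*sin(2*x/5)/5
  f''(x) = -16*cos(2*x/5)/25
Substitute x = B_t and multiply the f'' term by 1/2:
  drift     = (1/2) * (-16*cos(2*x/5)/25) evaluated at B_t = -8*cos(2*B_t/5)/25
  diffusion = (-8*sin(2*x/5)/5) evaluated at B_t = -8*sin(2*B_t/5)/5
Therefore d(4*cos(2*B_t/5)) = (-8*cos(2*B_t/5)/25) dt + (-8*sin(2*B_t/5)/5) dB_t.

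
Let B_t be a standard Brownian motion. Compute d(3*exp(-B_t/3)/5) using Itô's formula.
d(3*exp(-B_t/3)/5) = (exp(-B_t/3)/30) dt + (-exp(-B_t/3)/5) dB_t

Itô's formula for f(B_t) gives d f(B_t) = f'(B_t) dB_t + (1/2) f''(B_t) dt. Compute derivatives of f(x) = 3*exp(-x/3)/5:
  f'(x)  = -exp(-x/3)/5
  f''(x) = exp(-x/3)/15
Substitute x = B_t and multiply the f'' term by 1/2:
  drift     = (1/2) * (exp(-x/3)/15) evaluated at B_t = exp(-B_t/3)/30
  diffusion = (-exp(-x/3)/5) evaluated at B_t = -exp(-B_t/3)/5
Therefore d(3*exp(-B_t/3)/5) = (exp(-B_t/3)/30) dt + (-exp(-B_t/3)/5) dB_t.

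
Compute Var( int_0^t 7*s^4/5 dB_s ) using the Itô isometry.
Var = 49*t^9/225

The Itô integral of a deterministic integrand f(s) has mean 0 because each increment f(s) * (B_{s+ds} - B_s) has mean 0. By the Itô isometry:
  Var( int_0^t f(s) dB_s ) = E[ (int_0^t f(s) dB_s)^2 ] = int_0^t f(s)^2 ds.
Here f(s) = 7*s^4/5, so f(s)^2 = 49*s^8/25. Integrate:
  int_0^t (49*s^8/25) ds = 49*t^9/225.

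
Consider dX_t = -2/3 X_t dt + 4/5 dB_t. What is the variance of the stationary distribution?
lim Var(X_t) = 12/25

The OU SDE dX = -theta X dt + sigma dB admits the integrating factor exp(theta t): d(exp(theta t) X_t) = sigma exp(theta t) dB_t. Integrating from 0 to t gives X_t = x_0 * exp(-theta t) + sigma * int_0^t exp(-theta (t-s)) dB_s for any initial x_0. The Itô integral has variance (by the Itô isometry) sigma^2 * int_0^t exp(-2 theta (t - s)) ds = sigma^2 * (1 - exp(-2 theta t)) / (2 theta), independent of x_0.
With theta = 2/3, sigma = 4/5:
  Var(X_t) = (4/5)^2 * (1 - exp(-2*2/3 t)) / (2 * 2/3) = 12/25 - 12*exp(-4*t/3)/25.
As t -> infinity, exp(-2*2/3 t) -> 0, so the stationary variance is sigma^2 / (2 theta) = 12/25.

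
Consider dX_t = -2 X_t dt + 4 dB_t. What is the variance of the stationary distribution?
lim Var(X_t) = 4

The OU SDE dX = -theta X dt + sigma dB admits the integrating factor exp(theta t): d(exp(theta t) X_t) = sigma exp(theta t) dB_t. Integrating from 0 to t gives X_t = x_0 * exp(-theta t) + sigma * int_0^t exp(-theta (t-s)) dB_s for any initial x_0. The Itô integral has variance (by the Itô isometry) sigma^2 * int_0^t exp(-2 theta (t - s)) ds = sigma^2 * (1 - exp(-2 theta t)) / (2 theta), independent of x_0.
With theta = 2, sigma = 4:
  Var(X_t) = (4)^2 * (1 - exp(-2*2 t)) / (2 * 2) = 4 - 4*exp(-4*t).
As t -> infinity, exp(-2*2 t) -> 0, so the stationary variance is sigma^2 / (2 theta) = 4.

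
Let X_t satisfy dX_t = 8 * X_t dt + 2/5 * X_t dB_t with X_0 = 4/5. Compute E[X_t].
E[X_t] = 4*exp(8*t)/5

For GBM dX = mu X dt + sigma X dB with X_0 = x_0, apply Itô to Y = log X: dY = (mu - sigma^2/2) dt + sigma dB, so Y_t = log(x_0) + (mu - sigma^2/2) t + sigma B_t and hence X_t = x_0 * exp((mu - sigma^2/2) t + sigma B_t).
With mu = 8, sigma = 2/5, x_0 = 4/5, this gives:
  X_t = 4/5 * exp((198/25) * t + (2/5) * B_t).
Since sigma*B_t ~ Normal(0, sigma^2 t), E[exp(sigma*B_t)] = exp(sigma^2 t / 2); so E[X_t] = x_0 * exp((mu - sigma^2/2) t) * exp(sigma^2 t / 2) = x_0 * exp(mu t) = 4*exp(8*t)/5.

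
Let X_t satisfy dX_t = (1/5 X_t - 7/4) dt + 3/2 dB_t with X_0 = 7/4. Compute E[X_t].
E[X_t] = 35/4 - 7*exp(t/5)

Taking expectations and using E[dB_t] = 0, the mean m(t) = E[X_t] satisfies the ODE m'(t) = a m(t) + b with m(0) = x_0. With a = 1/5, b = -7/4, x_0 = 7/4, the solution is
  m(t) = x_0 * exp(a t) + (b/a) * (exp(a t) - 1)
       = (7/4) * exp((1/5) t) + ((-7/4)/(1/5)) * (exp((1/5) t) - 1)
       = 35/4 - 7*exp(t/5).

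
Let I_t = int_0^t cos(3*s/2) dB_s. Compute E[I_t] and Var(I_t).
E[I_t] = 0; Var(I_t) = t/2 + sin(3*t)/6

The Itô integral of a deterministic integrand f(s) has mean 0 because each increment f(s) * (B_{s+ds} - B_s) has mean 0. By the Itô isometry:
  Var( int_0^t f(s) dB_s ) = E[ (int_0^t f(s) dB_s)^2 ] = int_0^t f(s)^2 ds.
Here f(s) = cos(3*s/2), so f(s)^2 = cos(3*s/2)^2. Integrate:
  int_0^t (cos(3*s/2)^2) ds = t/2 + sin(3*t)/6.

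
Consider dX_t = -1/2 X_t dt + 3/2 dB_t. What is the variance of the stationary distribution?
lim Var(X_t) = 9/4

The OU SDE dX = -theta X dt + sigma dB admits the integrating factor exp(theta t): d(exp(theta t) X_t) = sigma exp(theta t) dB_t. Integrating from 0 to t gives X_t = x_0 * exp(-theta t) + sigma * int_0^t exp(-theta (t-s)) dB_s for any initial x_0. The Itô integral has variance (by the Itô isometry) sigma^2 * int_0^t exp(-2 theta (t - s)) ds = sigma^2 * (1 - exp(-2 theta t)) / (2 theta), independent of x_0.
With theta = 1/2, sigma = 3/2:
  Var(X_t) = (3/2)^2 * (1 - exp(-2*1/2 t)) / (2 * 1/2) = 9/4 - 9*exp(-t)/4.
As t -> infinity, exp(-2*1/2 t) -> 0, so the stationary variance is sigma^2 / (2 theta) = 9/4.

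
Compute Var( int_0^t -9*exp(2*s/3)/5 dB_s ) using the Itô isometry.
Var = 243*exp(4*t/3)/100 - 243/100

The Itô integral of a deterministic integrand f(s) has mean 0 because each increment f(s) * (B_{s+ds} - B_s) has mean 0. By the Itô isometry:
  Var( int_0^t f(s) dB_s ) = E[ (int_0^t f(s) dB_s)^2 ] = int_0^t f(s)^2 ds.
Here f(s) = -9*exp(2*s/3)/5, so f(s)^2 = 81*exp(4*s/3)/25. Integrate:
  int_0^t (81*exp(4*s/3)/25) ds = 243*exp(4*t/3)/100 - 243/100.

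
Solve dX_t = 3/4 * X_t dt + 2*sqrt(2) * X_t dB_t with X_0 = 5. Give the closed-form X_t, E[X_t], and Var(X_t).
X_t = 5 * exp((-13/4) t + (2*sqrt(2)) B_t); E[X_t] = 5*exp(3*t/4); Var(X_t) = 25*(exp(8*t) - 1)*exp(3*t/2)

For GBM dX = mu X dt + sigma X dB with X_0 = x_0, apply Itô to Y = log X: dY = (mu - sigma^2/2) dt + sigma dB, so Y_t = log(x_0) + (mu - sigma^2/2) t + sigma B_t and hence X_t = x_0 * exp((mu - sigma^2/2) t + sigma B_t).
With mu = 3/4, sigma = 2*sqrt(2), x_0 = 5, this gives:
  X_t = 5 * exp((-13/4) * t + (2*sqrt(2)) * B_t).
Since sigma*B_t ~ Normal(0, sigma^2 t), E[exp(sigma*B_t)] = exp(sigma^2 t / 2); so E[X_t] = x_0 * exp((mu - sigma^2/2) t) * exp(sigma^2 t / 2) = x_0 * exp(mu t) = 5*exp(3*t/4).
Var(X_t) = E[X_t^2] - (E[X_t])^2 = x_0^2 * exp(2 mu t) * (exp(sigma^2 t) - 1) = 25*(exp(8*t) - 1)*exp(3*t/2).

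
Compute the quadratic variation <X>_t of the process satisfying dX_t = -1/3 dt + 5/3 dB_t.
<X>_t = 25*t/9

For an Itô process dX_t = a(t) dt + b(t) dB_t, the quadratic variation is <X>_t = int_0^t b(s)^2 ds (the drift term does not contribute). Here b(s) = 5/3, so
  b(s)^2 = 25/9.
Integrating from 0 to t:
  <X>_t = int_0^t (25/9) ds = 25*t/9.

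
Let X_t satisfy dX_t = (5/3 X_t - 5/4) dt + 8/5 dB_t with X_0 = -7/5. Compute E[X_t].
E[X_t] = 3/4 - 43*exp(5*t/3)/20

Taking expectations and using E[dB_t] = 0, the mean m(t) = E[X_t] satisfies the ODE m'(t) = a m(t) + b with m(0) = x_0. With a = 5/3, b = -5/4, x_0 = -7/5, the solution is
  m(t) = x_0 * exp(a t) + (b/a) * (exp(a t) - 1)
       = (-7/5) * exp((5/3) t) + ((-5/4)/(5/3)) * (exp((5/3) t) - 1)
       = 3/4 - 43*exp(5*t/3)/20.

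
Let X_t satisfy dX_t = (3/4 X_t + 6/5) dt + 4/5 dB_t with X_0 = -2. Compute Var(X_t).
Var(X_t) = 32*exp(3*t/2)/75 - 32/75

The variance V(t) = Var(X_t) satisfies V'(t) = 2 a V(t) + c^2 with V(0) = 0 (drift coefficient is linear in X, diffusion is constant). With a = 3/4, c = 4/5, the solution is
  V(t) = (c^2 / (2 a)) * (exp(2 a t) - 1)
       = ((4/5)^2 / (2*(3/4))) * (exp((3/2) t) - 1)
       = 32*exp(3*t/2)/75 - 32/75.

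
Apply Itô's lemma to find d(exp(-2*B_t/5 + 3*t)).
d(exp(-2*B_t/5 + 3*t)) = (77*exp(-2*B_t/5 + 3*t)/25) dt + (-2*exp(-2*B_t/5 + 3*t)/5) dB_t

Itô's formula for f(t, x): d f(t, B_t) = (f_t + (1/2) f_xx) dt + f_x dB_t. Compute partials of f(t, x) = exp(3*t - 2*x/5):
  f_t(t,x)  = 3*exp(3*t - 2*x/5)
  f_x(t,x)  = -2*exp(3*t - 2*x/5)/5
  f_xx(t,x) = 4*exp(3*t - 2*x/5)/25
Assemble drift = f_t + (1/2) f_xx = 77*exp(3*t - 2*x/5)/25 and diffusion = f_x = -2*exp(3*t - 2*x/5)/5. Substituting x = B_t:
  d(exp(-2*B_t/5 + 3*t)) = (77*exp(-2*B_t/5 + 3*t)/25) dt + (-2*exp(-2*B_t/5 + 3*t)/5) dB_t.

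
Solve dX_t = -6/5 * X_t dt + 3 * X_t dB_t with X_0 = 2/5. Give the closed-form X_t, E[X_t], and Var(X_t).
X_t = 2/5 * exp((-57/10) t + (3) B_t); E[X_t] = 2*exp(-6*t/5)/5; Var(X_t) = (4*exp(9*t) - 4)*exp(-12*t/5)/25

For GBM dX = mu X dt + sigma X dB with X_0 = x_0, apply Itô to Y = log X: dY = (mu - sigma^2/2) dt + sigma dB, so Y_t = log(x_0) + (mu - sigma^2/2) t + sigma B_t and hence X_t = x_0 * exp((mu - sigma^2/2) t + sigma B_t).
With mu = -6/5, sigma = 3, x_0 = 2/5, this gives:
  X_t = 2/5 * exp((-57/10) * t + (3) * B_t).
Since sigma*B_t ~ Normal(0, sigma^2 t), E[exp(sigma*B_t)] = exp(sigma^2 t / 2); so E[X_t] = x_0 * exp((mu - sigma^2/2) t) * exp(sigma^2 t / 2) = x_0 * exp(mu t) = 2*exp(-6*t/5)/5.
Var(X_t) = E[X_t^2] - (E[X_t])^2 = x_0^2 * exp(2 mu t) * (exp(sigma^2 t) - 1) = (4*exp(9*t) - 4)*exp(-12*t/5)/25.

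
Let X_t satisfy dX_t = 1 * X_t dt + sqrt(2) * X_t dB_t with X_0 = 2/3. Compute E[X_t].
E[X_t] = 2*exp(t)/3

For GBM dX = mu X dt + sigma X dB with X_0 = x_0, apply Itô to Y = log X: dY = (mu - sigma^2/2) dt + sigma dB, so Y_t = log(x_0) + (mu - sigma^2/2) t + sigma B_t and hence X_t = x_0 * exp((mu - sigma^2/2) t + sigma B_t).
With mu = 1, sigma = sqrt(2), x_0 = 2/3, this gives:
  X_t = 2/3 * exp((0) * t + (sqrt(2)) * B_t).
Since sigma*B_t ~ Normal(0, sigma^2 t), E[exp(sigma*B_t)] = exp(sigma^2 t / 2); so E[X_t] = x_0 * exp((mu - sigma^2/2) t) * exp(sigma^2 t / 2) = x_0 * exp(mu t) = 2*exp(t)/3.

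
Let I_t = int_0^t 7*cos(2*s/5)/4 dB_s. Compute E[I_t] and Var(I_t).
E[I_t] = 0; Var(I_t) = 49*t/32 + 245*sin(4*t/5)/128

The Itô integral of a deterministic integrand f(s) has mean 0 because each increment f(s) * (B_{s+ds} - B_s) has mean 0. By the Itô isometry:
  Var( int_0^t f(s) dB_s ) = E[ (int_0^t f(s) dB_s)^2 ] = int_0^t f(s)^2 ds.
Here f(s) = 7*cos(2*s/5)/4, so f(s)^2 = 49*cos(2*s/5)^2/16. Integrate:
  int_0^t (49*cos(2*s/5)^2/16) ds = 49*t/32 + 245*sin(4*t/5)/128.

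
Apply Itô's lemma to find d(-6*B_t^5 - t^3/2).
d(-6*B_t^5 - t^3/2) = (-60*B_t^3 - 3*t^2/2) dt + (-30*B_t^4) dB_t

Itô's formula for f(t, x): d f(t, B_t) = (f_t + (1/2) f_xx) dt + f_x dB_t. Compute partials of f(t, x) = -t^3/2 - 6*x^5:
  f_t(t,x)  = -3*t^2/2
  f_x(t,x)  = -30*x^4
  f_xx(t,x) = -120*x^3
Assemble drift = f_t + (1/2) f_xx = -3*t^2/2 - 60*x^3 and diffusion = f_x = -30*x^4. Substituting x = B_t:
  d(-6*B_t^5 - t^3/2) = (-60*B_t^3 - 3*t^2/2) dt + (-30*B_t^4) dB_t.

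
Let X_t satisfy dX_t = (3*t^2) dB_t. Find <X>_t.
<X>_t = 9*t^5/5

For an Itô process dX_t = a(t) dt + b(t) dB_t, the quadratic variation is <X>_t = int_0^t b(s)^2 ds (the drift term does not contribute). Here b(s) = 3*s^2, so
  b(s)^2 = 9*s^4.
Integrating from 0 to t:
  <X>_t = int_0^t (9*s^4) ds = 9*t^5/5.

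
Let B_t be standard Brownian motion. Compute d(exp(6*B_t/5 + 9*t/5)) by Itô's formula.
d(exp(6*B_t/5 + 9*t/5)) = (63*exp(6*B_t/5 + 9*t/5)/25) dt + (6*exp(6*B_t/5 + 9*t/5)/5) dB_t

Itô's formula for f(t, x): d f(t, B_t) = (f_t + (1/2) f_xx) dt + f_x dB_t. Compute partials of f(t, x) = exp(9*t/5 + 6*x/5):
  f_t(t,x)  = 9*exp(9*t/5 + 6*x/5)/5
  f_x(t,x)  = 6*exp(9*t/5 + 6*x/5)/5
  f_xx(t,x) = 36*exp(9*t/5 + 6*x/5)/25
Assemble drift = f_t + (1/2) f_xx = 63*exp(9*t/5 + 6*x/5)/25 and diffusion = f_x = 6*exp(9*t/5 + 6*x/5)/5. Substituting x = B_t:
  d(exp(6*B_t/5 + 9*t/5)) = (63*exp(6*B_t/5 + 9*t/5)/25) dt + (6*exp(6*B_t/5 + 9*t/5)/5) dB_t.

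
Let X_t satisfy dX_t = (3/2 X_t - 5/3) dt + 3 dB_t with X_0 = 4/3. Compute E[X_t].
E[X_t] = 2*exp(3*t/2)/9 + 10/9

Taking expectations and using E[dB_t] = 0, the mean m(t) = E[X_t] satisfies the ODE m'(t) = a m(t) + b with m(0) = x_0. With a = 3/2, b = -5/3, x_0 = 4/3, the solution is
  m(t) = x_0 * exp(a t) + (b/a) * (exp(a t) - 1)
       = (4/3) * exp((3/2) t) + ((-5/3)/(3/2)) * (exp((3/2) t) - 1)
       = 2*exp(3*t/2)/9 + 10/9.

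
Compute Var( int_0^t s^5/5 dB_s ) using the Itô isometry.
Var = t^11/275

The Itô integral of a deterministic integrand f(s) has mean 0 because each increment f(s) * (B_{s+ds} - B_s) has mean 0. By the Itô isometry:
  Var( int_0^t f(s) dB_s ) = E[ (int_0^t f(s) dB_s)^2 ] = int_0^t f(s)^2 ds.
Here f(s) = s^5/5, so f(s)^2 = s^10/25. Integrate:
  int_0^t (s^10/25) ds = t^11/275.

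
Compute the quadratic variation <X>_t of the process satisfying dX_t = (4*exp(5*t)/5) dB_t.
<X>_t = 8*exp(10*t)/125 - 8/125

For an Itô process dX_t = a(t) dt + b(t) dB_t, the quadratic variation is <X>_t = int_0^t b(s)^2 ds (the drift term does not contribute). Here b(s) = 4*exp(5*s)/5, so
  b(s)^2 = 16*exp(10*s)/25.
Integrating from 0 to t:
  <X>_t = int_0^t (16*exp(10*s)/25) ds = 8*exp(10*t)/125 - 8/125.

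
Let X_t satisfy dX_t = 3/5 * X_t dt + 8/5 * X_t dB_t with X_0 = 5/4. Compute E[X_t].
E[X_t] = 5*exp(3*t/5)/4

For GBM dX = mu X dt + sigma X dB with X_0 = x_0, apply Itô to Y = log X: dY = (mu - sigma^2/2) dt + sigma dB, so Y_t = log(x_0) + (mu - sigma^2/2) t + sigma B_t and hence X_t = x_0 * exp((mu - sigma^2/2) t + sigma B_t).
With mu = 3/5, sigma = 8/5, x_0 = 5/4, this gives:
  X_t = 5/4 * exp((-17/25) * t + (8/5) * B_t).
Since sigma*B_t ~ Normal(0, sigma^2 t), E[exp(sigma*B_t)] = exp(sigma^2 t / 2); so E[X_t] = x_0 * exp((mu - sigma^2/2) t) * exp(sigma^2 t / 2) = x_0 * exp(mu t) = 5*exp(3*t/5)/4.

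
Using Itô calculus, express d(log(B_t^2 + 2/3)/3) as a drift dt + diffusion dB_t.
d(log(B_t^2 + 2/3)/3) = ((2 - 3*B_t^2)/(3*B_t^2 + 2)^2) dt + (2*B_t/(3*B_t^2 + 2)) dB_t

Itô's formula for f(B_t) gives d f(B_t) = f'(B_t) dB_t + (1/2) f''(B_t) dt. Compute derivatives of f(x) = log(x^2 + 2/3)/3:
  f'(x)  = 2*x/(3*x^2 + 2)
  f''(x) = 2*(2 - 3*x^2)/(3*x^2 + 2)^2
Substitute x = B_t and multiply the f'' term by 1/2:
  drift     = (1/2) * (2*(2 - 3*x^2)/(3*x^2 + 2)^2) evaluated at B_t = (2 - 3*B_t^2)/(3*B_t^2 + 2)^2
  diffusion = (2*x/(3*x^2 + 2)) evaluated at B_t = 2*B_t/(3*B_t^2 + 2)
Therefore d(log(B_t^2 + 2/3)/3) = ((2 - 3*B_t^2)/(3*B_t^2 + 2)^2) dt + (2*B_t/(3*B_t^2 + 2)) dB_t.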